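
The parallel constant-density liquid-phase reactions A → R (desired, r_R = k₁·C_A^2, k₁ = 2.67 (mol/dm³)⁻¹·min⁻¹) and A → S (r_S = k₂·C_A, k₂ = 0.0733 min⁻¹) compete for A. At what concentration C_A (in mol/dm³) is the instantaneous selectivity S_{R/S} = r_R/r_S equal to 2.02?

0.0555 mol/dm³

S_{R/S} = (k₁/k₂)·C_A ⇒ C_A = S·k₂/k₁.
= 2.02×0.0733/2.67 = 0.0555 mol/dm³.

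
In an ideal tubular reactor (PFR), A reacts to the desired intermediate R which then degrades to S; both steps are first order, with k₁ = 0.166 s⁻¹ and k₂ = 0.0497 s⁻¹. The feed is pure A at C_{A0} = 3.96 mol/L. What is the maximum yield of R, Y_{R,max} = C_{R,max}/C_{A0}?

At the optimum, C_{R,max}/C_{A0} = (k₁/k₂)^[k₂/(k₂−k₁)].
= (0.166/0.0497)^(0.0497/(0.0497−0.166)) = (3.340)^(-0.4273) = 0.5973.

0.597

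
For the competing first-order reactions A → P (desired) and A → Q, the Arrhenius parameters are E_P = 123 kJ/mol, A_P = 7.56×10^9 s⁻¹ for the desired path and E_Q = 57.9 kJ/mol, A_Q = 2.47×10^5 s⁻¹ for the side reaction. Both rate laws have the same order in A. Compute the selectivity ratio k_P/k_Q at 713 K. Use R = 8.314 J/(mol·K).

0.520

With equal orders, S_{P/Q} = k_P/k_Q = (A_P/A_Q)·exp[(E_Q−E_P)/(RT)].
(E_Q−E_P)/(RT) = (57.9−123)×10³/(8.314×713) = -65100/5928 = -10.98.
k_P/k_Q = (7.56×10^9/2.47×10^5)·exp(-10.98) = 30607 × 1.701×10^-5 = 0.520.
Since E_P > E_Q, raising the temperature improves selectivity toward P.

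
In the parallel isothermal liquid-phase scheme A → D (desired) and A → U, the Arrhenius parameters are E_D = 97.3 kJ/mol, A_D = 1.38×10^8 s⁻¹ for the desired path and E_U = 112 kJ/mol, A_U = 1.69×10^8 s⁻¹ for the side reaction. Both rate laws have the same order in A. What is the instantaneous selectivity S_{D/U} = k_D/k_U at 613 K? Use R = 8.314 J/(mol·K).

Since both paths have the same order in A, the concentration cancels and S_{D/U} = k_D/k_U = (A_D/A_U)·exp[(E_U−E_D)/(RT)].
(E_U−E_D)/(RT) = (112−97.3)×10³/(8.314×613) = 14700/5096 = 2.884.
k_D/k_U = (1.38×10^8/1.69×10^8)·exp(2.884) = 0.8166 × 17.89 = 14.6.

14.6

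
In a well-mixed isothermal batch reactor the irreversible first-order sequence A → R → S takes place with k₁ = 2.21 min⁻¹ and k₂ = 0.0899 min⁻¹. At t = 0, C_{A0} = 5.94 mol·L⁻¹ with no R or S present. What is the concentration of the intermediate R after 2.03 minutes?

Solving the coupled first-order balances gives C_R(t) = [k₁/(k₂−k₁)]·C_{A0}·(e^(−k₁t) − e^(−k₂t)).
e^(−k₁t) = e^(−2.21×2.03) = e^(−4.486) = 0.01126; e^(−k₂t) = e^(−0.1825) = 0.8332.
C_R = 2.21×5.94/(0.0899−2.21) × (0.01126−0.8332) = (-6.192)×(-0.8219) = 5.089 mol·L⁻¹.

5.09 mol·L⁻¹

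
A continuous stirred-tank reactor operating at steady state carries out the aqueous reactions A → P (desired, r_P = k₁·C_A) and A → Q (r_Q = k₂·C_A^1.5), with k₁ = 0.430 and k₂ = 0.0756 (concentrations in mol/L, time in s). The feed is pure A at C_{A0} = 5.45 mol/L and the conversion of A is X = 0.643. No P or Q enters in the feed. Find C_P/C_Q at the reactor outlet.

4.08

Exit C_A = C_{A0}(1−X) = 5.45×0.357 = 1.946 mol/L.
A CSTR operates uniformly at the exit composition, giving r_P = 0.8366 and r_Q = 0.2052 (each k·C_A^n at C_A = 1.946).
Overall selectivity = C_P/C_Q = r_Pτ/(r_Qτ) = r_P/r_Q = 4.08.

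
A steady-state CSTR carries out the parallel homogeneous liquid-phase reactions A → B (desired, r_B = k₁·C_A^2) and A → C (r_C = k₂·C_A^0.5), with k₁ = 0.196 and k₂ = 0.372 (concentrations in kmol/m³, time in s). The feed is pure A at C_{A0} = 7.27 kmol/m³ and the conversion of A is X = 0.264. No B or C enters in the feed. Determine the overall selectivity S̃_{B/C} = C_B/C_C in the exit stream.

6.52

Exit C_A = C_{A0}(1−X) = 7.27×0.736 = 5.351 kmol/m³.
In a CSTR the entire volume is at exit conditions, so r_B = 0.196×5.351^2 = 5.612 and r_C = 0.372×5.351^0.5 = 0.8605.
Overall selectivity = C_B/C_C = r_Bτ/(r_Cτ) = r_B/r_C = 6.52.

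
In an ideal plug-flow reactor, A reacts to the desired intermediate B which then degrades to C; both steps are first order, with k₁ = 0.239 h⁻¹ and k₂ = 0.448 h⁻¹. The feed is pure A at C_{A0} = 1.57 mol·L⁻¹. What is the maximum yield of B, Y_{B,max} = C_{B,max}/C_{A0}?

0.260

Evaluating C_B at τ_opt = ln(k₂/k₁)/(k₂−k₁) gives C_{B,max}/C_{A0} = (k₁/k₂)^[k₂/(k₂−k₁)].
= (0.239/0.448)^(0.448/(0.448−0.239)) = (0.5335)^(2.144) = 0.2601.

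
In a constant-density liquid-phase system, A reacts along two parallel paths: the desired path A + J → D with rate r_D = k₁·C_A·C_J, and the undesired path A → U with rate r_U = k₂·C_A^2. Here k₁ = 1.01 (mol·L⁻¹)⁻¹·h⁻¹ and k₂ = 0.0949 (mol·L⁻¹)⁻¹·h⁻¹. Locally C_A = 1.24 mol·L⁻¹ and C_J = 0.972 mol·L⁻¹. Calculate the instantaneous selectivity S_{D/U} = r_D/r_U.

S_{D/U} = r_D/r_U = (k₁·C_A·C_J)/(k₂·C_A^2) = (k₁/k₂)·C_A⁻¹·C_J.
= (1.01×1.240×0.9720) / (0.0949×1.240^2) = 1.217/0.1459 = 8.34.
The undesired path is higher order in A, so low C_A (CSTR or dilute feed) favours D.

8.34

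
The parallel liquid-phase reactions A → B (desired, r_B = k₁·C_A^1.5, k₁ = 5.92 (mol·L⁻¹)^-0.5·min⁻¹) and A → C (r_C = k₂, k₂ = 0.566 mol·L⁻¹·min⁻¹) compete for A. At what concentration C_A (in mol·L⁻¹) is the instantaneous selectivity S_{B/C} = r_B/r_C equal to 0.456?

S_{B/C} = (k₁/k₂)·C_A^1.5 ⇒ C_A = (S·k₂/k₁)^(1/1.5).
= (0.456×0.566/5.92)^(0.6667) = (0.04360)^(0.6667) = 0.124 mol·L⁻¹.

0.124 mol·L⁻¹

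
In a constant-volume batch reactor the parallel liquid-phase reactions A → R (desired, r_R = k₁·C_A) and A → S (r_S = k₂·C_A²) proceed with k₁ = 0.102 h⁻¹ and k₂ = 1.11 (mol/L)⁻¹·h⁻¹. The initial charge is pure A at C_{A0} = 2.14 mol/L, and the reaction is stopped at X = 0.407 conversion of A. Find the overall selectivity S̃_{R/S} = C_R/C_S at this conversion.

0.0551

C_A = C_{A0}(1−X) = 1.269 mol/L.
Along a PFR/batch, dC_R/dC_A = −r_R/(r_R+r_S) = −k₁/(k₁+k₂·C_A).
Integrating from C_{A0} to C_A: C_R = (0.102/1.11)·ln[(0.102+1.11·2.14)/(0.102+1.11·1.27)] = 0.09189·ln(2.477/1.511) = 0.04546 mol/L.
C_S = (C_{A0}−C_A)−C_R = 0.8255 mol/L; S̃_{R/S} = 0.04546/0.8255 = 0.0551.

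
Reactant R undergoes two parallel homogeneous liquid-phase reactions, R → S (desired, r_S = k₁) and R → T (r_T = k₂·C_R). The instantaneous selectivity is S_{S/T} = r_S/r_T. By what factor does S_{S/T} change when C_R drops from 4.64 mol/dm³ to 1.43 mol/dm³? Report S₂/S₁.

3.24

S_{S/T} = (k₁/k₂)·C_R⁻¹, so S₂/S₁ = (C_{R,2}/C_{R,1})⁻¹.
= 4.64/1.43 = 3.24.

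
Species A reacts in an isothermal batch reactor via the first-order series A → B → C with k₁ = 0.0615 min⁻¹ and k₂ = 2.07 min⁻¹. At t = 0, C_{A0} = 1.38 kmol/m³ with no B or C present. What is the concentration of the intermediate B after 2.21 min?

0.0364 kmol/m³

Solving the coupled first-order balances gives C_B(t) = [k₁/(k₂−k₁)]·C_{A0}·(e^(−k₁t) − e^(−k₂t)).
e^(−k₁t) = e^(−0.0615×2.21) = e^(−0.1359) = 0.8729; e^(−k₂t) = e^(−4.575) = 0.01031.
C_B = 0.0615×1.38/(2.07−0.0615) × (0.8729−0.01031) = 0.04226×0.8626 = 0.03645 kmol/m³.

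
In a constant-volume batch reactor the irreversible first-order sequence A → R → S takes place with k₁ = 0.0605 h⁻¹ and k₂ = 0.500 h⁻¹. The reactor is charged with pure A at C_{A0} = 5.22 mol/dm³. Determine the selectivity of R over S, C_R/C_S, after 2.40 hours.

1.35

Solving the coupled first-order balances gives C_R(t) = [k₁/(k₂−k₁)]·C_{A0}·(e^(−k₁t) − e^(−k₂t)).
e^(−k₁t) = e^(−0.0605×2.40) = e^(−0.1452) = 0.8648; e^(−k₂t) = e^(−1.200) = 0.3012.
C_R = 0.0605×5.22/(0.500−0.0605) × (0.8648−0.3012) = 0.7186×0.5637 = 0.4050 mol/dm³.
C_A = C_{A0}e^(−k₁t) = 4.515 mol/dm³, so C_S = C_{A0}−C_A−C_R = 0.3005 mol/dm³; C_R/C_S = 1.35.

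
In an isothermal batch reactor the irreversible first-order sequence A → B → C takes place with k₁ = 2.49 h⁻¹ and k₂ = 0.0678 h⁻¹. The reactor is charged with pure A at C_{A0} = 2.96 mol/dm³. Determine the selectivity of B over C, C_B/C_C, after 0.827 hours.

26.6

For first-order series with pure A initially, C_B(t) = k₁C_{A0}/(k₂−k₁)·(e^(−k₁t) − e^(−k₂t)).
e^(−k₁t) = e^(−2.49×0.827) = e^(−2.059) = 0.1276; e^(−k₂t) = e^(−0.05607) = 0.9455.
C_B = 2.49×2.96/(0.0678−2.49) × (0.1276−0.9455) = (-3.043)×(-0.8179) = 2.489 mol/dm³.
C_A = C_{A0}e^(−k₁t) = 0.3776 mol/dm³, so C_C = C_{A0}−C_A−C_B = 0.09363 mol/dm³; C_B/C_C = 26.6.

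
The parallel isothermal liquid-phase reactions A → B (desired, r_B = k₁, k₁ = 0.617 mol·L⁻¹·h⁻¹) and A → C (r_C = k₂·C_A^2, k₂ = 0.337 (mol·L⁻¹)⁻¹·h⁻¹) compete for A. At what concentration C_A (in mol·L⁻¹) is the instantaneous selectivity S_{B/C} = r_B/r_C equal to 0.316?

S_{B/C} = (k₁/k₂)·C_A^-2 ⇒ C_A = (S·k₂/k₁)^(-0.5).
= (0.316×0.337/0.617)^(-0.5) = (0.1726)^(-0.5) = 2.41 mol·L⁻¹.

2.41 mol·L⁻¹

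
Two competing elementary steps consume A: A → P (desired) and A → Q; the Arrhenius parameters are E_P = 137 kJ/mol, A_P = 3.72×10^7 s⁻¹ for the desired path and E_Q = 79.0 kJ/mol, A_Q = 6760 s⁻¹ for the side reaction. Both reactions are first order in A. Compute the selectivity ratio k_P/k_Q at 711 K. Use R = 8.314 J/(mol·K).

0.302

k_P/k_Q = (A_P/A_Q)·exp[−(E_P−E_Q)/(RT)] = (A_P/A_Q)·exp[(E_Q−E_P)/(RT)].
(E_Q−E_P)/(RT) = (79.0−137)×10³/(8.314×711) = -58000/5911 = -9.812.
k_P/k_Q = (3.72×10^7/6760)·exp(-9.812) = 5503 × 5.480×10^-5 = 0.302.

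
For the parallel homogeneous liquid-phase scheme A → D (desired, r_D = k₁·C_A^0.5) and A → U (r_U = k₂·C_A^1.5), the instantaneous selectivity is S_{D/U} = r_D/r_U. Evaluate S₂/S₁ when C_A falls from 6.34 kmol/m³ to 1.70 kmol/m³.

S_{D/U} = (k₁/k₂)·C_A⁻¹, so S₂/S₁ = (C_{A,2}/C_{A,1})⁻¹.
= 6.34/1.70 = 3.73.

3.73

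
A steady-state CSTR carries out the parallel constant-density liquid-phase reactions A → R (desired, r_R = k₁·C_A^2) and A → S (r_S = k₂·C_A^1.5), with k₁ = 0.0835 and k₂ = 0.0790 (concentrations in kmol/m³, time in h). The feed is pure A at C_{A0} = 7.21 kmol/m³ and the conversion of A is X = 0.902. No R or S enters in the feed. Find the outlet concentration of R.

Exit C_A = C_{A0}(1−X) = 7.21×0.0980 = 0.7066 kmol/m³.
A CSTR operates uniformly at the exit composition, giving r_R = 0.04169 and r_S = 0.04692 (each k·C_A^n at C_A = 0.7066).
Fraction of consumed A going to R: r_R/(r_R+r_S) = 0.4705.
C_R = 0.4705·C_{A0}·X = 0.4705×7.21×0.902 = 3.06 kmol/m³.

3.06 kmol/m³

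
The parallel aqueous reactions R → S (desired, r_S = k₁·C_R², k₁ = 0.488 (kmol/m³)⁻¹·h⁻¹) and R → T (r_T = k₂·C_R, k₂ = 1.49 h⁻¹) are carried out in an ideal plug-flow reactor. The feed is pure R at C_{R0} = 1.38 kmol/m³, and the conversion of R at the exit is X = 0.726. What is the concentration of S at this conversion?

0.220 kmol/m³

C_R = C_{R0}(1−X) = 0.3781 kmol/m³.
Along a PFR/batch, dC_T/dC_R = −r_T/(r_S+r_T) = −k₂/(k₂+k₁·C_R).
Integrating from C_{R0} to C_R: C_T = (1.49/0.488)·ln[(1.49+0.488·1.38)/(1.49+0.488·0.378)] = 3.053·ln(2.163/1.675) = 0.7822 kmol/m³.
Then C_S = (C_{R0}−C_R) − C_T = 1.002 − 0.7822 = 0.2197 kmol/m³.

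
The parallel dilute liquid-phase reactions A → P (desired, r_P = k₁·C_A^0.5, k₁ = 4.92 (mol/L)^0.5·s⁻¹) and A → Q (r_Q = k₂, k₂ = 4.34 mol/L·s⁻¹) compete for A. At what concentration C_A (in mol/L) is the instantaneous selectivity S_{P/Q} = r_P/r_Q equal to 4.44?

15.3 mol/L

S_{P/Q} = (k₁/k₂)·C_A^0.5 ⇒ C_A = (S·k₂/k₁)^(2).
= (4.44×4.34/4.92)^(2) = (3.917)^(2) = 15.3 mol/L.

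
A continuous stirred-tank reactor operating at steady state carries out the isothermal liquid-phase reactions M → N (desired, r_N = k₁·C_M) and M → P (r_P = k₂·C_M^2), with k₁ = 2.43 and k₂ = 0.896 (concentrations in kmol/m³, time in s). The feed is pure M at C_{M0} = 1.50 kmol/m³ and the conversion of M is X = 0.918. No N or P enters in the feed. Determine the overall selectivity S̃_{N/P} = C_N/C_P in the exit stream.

Exit C_M = C_{M0}(1−X) = 1.50×0.0820 = 0.1230 kmol/m³.
In a CSTR the entire volume is at exit conditions, so r_N = 2.43×0.1230 = 0.2989 and r_P = 0.896×0.1230^2 = 0.01356.
Overall selectivity = C_N/C_P = r_Nτ/(r_Pτ) = r_N/r_P = 22.0.

22.0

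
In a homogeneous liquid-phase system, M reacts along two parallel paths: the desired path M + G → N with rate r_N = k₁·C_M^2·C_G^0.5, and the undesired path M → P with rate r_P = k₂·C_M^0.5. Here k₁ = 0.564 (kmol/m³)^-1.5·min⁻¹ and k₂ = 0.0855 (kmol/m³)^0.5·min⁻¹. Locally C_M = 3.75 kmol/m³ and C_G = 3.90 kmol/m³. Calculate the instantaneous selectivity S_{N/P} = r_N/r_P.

94.6

S_{N/P} = r_N/r_P = (k₁·C_M^2·C_G^0.5)/(k₂·C_M^0.5) = (k₁/k₂)·C_M^1.5·C_G^0.5.
= (0.564×3.750^2×3.900^0.5) / (0.0855×3.750^0.5) = 15.66/0.1656 = 94.6.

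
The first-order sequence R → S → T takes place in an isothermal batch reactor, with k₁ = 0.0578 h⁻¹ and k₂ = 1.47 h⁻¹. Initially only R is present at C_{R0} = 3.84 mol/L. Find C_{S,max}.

For a first-order series the maximum intermediate yield is C_{S,max}/C_{R0} = (k₁/k₂)^[k₂/(k₂−k₁)].
= (0.0578/1.47)^(1.47/(1.47−0.0578)) = (0.03932)^(1.041) = 0.03444.
C_{S,max} = 0.03444×3.84 = 0.132 mol/L.

0.132 mol/L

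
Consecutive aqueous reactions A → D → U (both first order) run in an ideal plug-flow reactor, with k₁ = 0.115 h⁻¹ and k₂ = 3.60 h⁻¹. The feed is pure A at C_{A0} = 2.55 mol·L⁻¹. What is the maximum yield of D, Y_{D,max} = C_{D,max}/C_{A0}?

0.0285

At the optimum, C_{D,max}/C_{A0} = (k₁/k₂)^[k₂/(k₂−k₁)].
= (0.115/3.60)^(3.60/(3.60−0.115)) = (0.03194)^(1.033) = 0.02851.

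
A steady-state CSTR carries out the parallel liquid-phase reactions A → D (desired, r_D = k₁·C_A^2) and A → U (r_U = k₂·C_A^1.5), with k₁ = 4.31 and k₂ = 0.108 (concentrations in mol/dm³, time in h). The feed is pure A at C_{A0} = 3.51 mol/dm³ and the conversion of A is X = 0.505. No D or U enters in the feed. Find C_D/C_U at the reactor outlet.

52.6

Exit C_A = C_{A0}(1−X) = 3.51×0.495 = 1.737 mol/dm³.
In a CSTR the entire volume is at exit conditions, so r_D = 4.31×1.737^2 = 13.01 and r_U = 0.108×1.737^1.5 = 0.2473.
Overall selectivity = C_D/C_U = r_Dτ/(r_Uτ) = r_D/r_U = 52.6.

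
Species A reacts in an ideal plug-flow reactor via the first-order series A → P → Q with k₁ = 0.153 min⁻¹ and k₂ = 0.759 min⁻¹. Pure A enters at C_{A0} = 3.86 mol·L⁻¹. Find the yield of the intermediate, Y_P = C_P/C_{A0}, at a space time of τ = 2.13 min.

The intermediate concentration in a first-order A→B→C sequence is C_P = k₁C_{A0}(e^(−k₁τ) − e^(−k₂τ))/(k₂−k₁).
e^(−k₁τ) = e^(−0.153×2.13) = e^(−0.3259) = 0.7219; e^(−k₂τ) = e^(−1.617) = 0.1986.
C_P = 0.153×3.86/(0.759−0.153) × (0.7219−0.1986) = 0.9746×0.5233 = 0.5100 mol·L⁻¹.
Y_P = C_P/C_{A0} = 0.5100/3.86 = 0.132.

0.132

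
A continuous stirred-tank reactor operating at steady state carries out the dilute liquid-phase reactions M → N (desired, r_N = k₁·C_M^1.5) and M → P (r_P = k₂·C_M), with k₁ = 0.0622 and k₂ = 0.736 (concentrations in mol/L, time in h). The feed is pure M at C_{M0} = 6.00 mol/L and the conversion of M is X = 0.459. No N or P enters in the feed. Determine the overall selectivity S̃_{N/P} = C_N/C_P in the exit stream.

0.152

Exit C_M = C_{M0}(1−X) = 6.00×0.541 = 3.246 mol/L.
In a CSTR the entire volume is at exit conditions, so r_N = 0.0622×3.246^1.5 = 0.3638 and r_P = 0.736×3.246 = 2.389.
Overall selectivity = C_N/C_P = r_Nτ/(r_Pτ) = r_N/r_P = 0.152.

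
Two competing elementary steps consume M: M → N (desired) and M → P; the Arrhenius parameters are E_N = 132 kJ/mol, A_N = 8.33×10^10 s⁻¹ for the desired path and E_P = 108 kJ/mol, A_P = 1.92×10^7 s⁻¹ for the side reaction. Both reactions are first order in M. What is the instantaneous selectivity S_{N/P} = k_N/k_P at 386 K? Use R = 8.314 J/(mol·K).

2.45

Since both paths have the same order in M, the concentration cancels and S_{N/P} = k_N/k_P = (A_N/A_P)·exp[(E_P−E_N)/(RT)].
(E_P−E_N)/(RT) = (108−132)×10³/(8.314×386) = -24000/3209 = -7.478.
k_N/k_P = (8.33×10^10/1.92×10^7)·exp(-7.478) = 4339 × 5.651×10^-4 = 2.45.
Since E_N > E_P, raising the temperature improves selectivity toward N.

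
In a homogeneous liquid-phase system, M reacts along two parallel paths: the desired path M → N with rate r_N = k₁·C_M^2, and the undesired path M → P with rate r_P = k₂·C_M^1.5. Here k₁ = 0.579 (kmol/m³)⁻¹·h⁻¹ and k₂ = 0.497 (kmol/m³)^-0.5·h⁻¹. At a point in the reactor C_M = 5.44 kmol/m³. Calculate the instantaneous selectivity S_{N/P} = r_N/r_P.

S_{N/P} = r_N/r_P = (k₁·C_M^2)/(k₂·C_M^1.5) = (k₁/k₂)·C_M^0.5.
= (0.579×5.440^2) / (0.497×5.440^1.5) = 17.13/6.306 = 2.72.
Since the desired path is higher order in M, keeping C_M high (PFR or concentrated feed) favours N.

2.72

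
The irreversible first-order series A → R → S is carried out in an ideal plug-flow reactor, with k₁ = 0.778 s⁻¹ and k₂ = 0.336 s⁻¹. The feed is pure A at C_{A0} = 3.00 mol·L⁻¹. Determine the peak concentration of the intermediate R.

At the optimum, C_{R,max}/C_{A0} = (k₁/k₂)^[k₂/(k₂−k₁)].
= (0.778/0.336)^(0.336/(0.336−0.778)) = (2.315)^(-0.7602) = 0.5282.
C_{R,max} = 0.5282×3.00 = 1.58 mol·L⁻¹.

1.58 mol·L⁻¹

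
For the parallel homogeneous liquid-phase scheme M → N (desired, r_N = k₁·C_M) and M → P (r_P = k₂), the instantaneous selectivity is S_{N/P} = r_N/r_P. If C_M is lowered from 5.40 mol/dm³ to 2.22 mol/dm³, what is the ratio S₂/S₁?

S_{N/P} = (k₁/k₂)·C_M, so S₂/S₁ = (C_{M,2}/C_{M,1}).
= 2.22/5.40 = 0.411.
Selectivity toward N falls as C_M falls — high-concentration operation is favoured.

0.411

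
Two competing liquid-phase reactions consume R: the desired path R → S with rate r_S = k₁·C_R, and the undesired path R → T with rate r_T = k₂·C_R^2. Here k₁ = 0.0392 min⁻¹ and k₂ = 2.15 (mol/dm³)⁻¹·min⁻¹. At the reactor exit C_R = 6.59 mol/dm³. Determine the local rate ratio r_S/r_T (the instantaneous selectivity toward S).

S_{S/T} = r_S/r_T = (k₁·C_R)/(k₂·C_R^2) = (k₁/k₂)·C_R⁻¹.
= (0.0392×6.590) / (2.15×6.590^2) = 0.2583/93.37 = 0.00277.
The undesired path is higher order in R, so low C_R (CSTR or dilute feed) favours S.

0.00277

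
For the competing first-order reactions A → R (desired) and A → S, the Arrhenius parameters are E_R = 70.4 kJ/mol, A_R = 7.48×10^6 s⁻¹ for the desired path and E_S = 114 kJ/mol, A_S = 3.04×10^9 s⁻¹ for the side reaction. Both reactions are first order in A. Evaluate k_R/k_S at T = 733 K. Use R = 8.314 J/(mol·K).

Since both paths have the same order in A, the concentration cancels and S_{R/S} = k_R/k_S = (A_R/A_S)·exp[(E_S−E_R)/(RT)].
(E_S−E_R)/(RT) = (114−70.4)×10³/(8.314×733) = 43600/6094 = 7.154.
k_R/k_S = (7.48×10^6/3.04×10^9)·exp(7.154) = 0.002461 × 1280 = 3.15.

3.15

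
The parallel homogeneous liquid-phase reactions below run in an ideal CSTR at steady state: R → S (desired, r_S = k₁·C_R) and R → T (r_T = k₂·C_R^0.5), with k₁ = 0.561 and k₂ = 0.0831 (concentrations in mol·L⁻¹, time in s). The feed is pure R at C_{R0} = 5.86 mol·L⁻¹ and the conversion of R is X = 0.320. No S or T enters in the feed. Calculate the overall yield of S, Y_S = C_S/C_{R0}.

0.298

Exit C_R = C_{R0}(1−X) = 5.86×0.680 = 3.985 mol·L⁻¹.
In a CSTR the entire volume is at exit conditions, so r_S = 0.561×3.985 = 2.235 and r_T = 0.0831×3.985^0.5 = 0.1659.
Fraction of consumed R going to S: r_S/(r_S+r_T) = 0.9309.
C_S = 0.9309·C_{R0}·X = 0.9309×5.86×0.320 = 1.75 mol·L⁻¹; Y_S = C_S/C_{R0} = 0.298.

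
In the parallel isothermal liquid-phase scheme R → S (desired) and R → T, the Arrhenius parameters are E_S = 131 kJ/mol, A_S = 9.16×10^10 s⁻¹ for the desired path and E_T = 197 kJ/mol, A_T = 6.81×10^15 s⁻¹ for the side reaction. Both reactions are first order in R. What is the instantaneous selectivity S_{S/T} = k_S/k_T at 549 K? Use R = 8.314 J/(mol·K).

Since both paths have the same order in R, the concentration cancels and S_{S/T} = k_S/k_T = (A_S/A_T)·exp[(E_T−E_S)/(RT)].
(E_T−E_S)/(RT) = (197−131)×10³/(8.314×549) = 66000/4564 = 14.46.
k_S/k_T = (9.16×10^10/6.81×10^15)·exp(14.46) = 1.345×10^-5 × 1.905×10^6 = 25.6.

25.6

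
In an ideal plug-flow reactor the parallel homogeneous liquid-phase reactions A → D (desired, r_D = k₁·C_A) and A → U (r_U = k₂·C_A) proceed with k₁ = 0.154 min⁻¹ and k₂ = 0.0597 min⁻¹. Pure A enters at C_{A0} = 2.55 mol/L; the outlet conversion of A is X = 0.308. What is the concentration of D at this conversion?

0.566 mol/L

C_A = C_{A0}(1−X) = 1.765 mol/L.
Both paths are first order in A, so the instantaneous fraction to D is constant: dC_D/d(−C_A) = k₁/(k₁+k₂) = 0.7206.
C_D = 0.7206·(C_{A0}−C_A) = 0.7206×0.7854 = 0.566 mol/L.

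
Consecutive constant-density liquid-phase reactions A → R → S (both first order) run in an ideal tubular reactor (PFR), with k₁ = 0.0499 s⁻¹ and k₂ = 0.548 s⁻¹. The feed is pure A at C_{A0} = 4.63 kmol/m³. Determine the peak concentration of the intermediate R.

At the optimum, C_{R,max}/C_{A0} = (k₁/k₂)^[k₂/(k₂−k₁)].
= (0.0499/0.548)^(0.548/(0.548−0.0499)) = (0.09106)^(1.100) = 0.07162.
C_{R,max} = 0.07162×4.63 = 0.332 kmol/m³.

0.332 kmol/m³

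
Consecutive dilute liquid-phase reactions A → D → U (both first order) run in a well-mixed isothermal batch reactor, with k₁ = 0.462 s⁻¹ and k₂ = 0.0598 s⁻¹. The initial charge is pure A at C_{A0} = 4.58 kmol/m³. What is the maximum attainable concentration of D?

At the optimum, C_{D,max}/C_{A0} = (k₁/k₂)^[k₂/(k₂−k₁)].
= (0.462/0.0598)^(0.0598/(0.0598−0.462)) = (7.726)^(-0.1487) = 0.7379.
C_{D,max} = 0.7379×4.58 = 3.38 kmol/m³.

3.38 kmol/m³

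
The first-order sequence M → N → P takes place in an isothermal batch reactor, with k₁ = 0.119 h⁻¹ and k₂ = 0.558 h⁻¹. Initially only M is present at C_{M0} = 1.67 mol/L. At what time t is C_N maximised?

3.52 h

Setting dC_N/dt = 0 gives t_opt = ln(k₂/k₁)/(k₂−k₁).
= ln(0.558/0.119)/(0.558−0.119) = ln(4.689)/0.4390 = 1.545/0.4390 = 3.52 h.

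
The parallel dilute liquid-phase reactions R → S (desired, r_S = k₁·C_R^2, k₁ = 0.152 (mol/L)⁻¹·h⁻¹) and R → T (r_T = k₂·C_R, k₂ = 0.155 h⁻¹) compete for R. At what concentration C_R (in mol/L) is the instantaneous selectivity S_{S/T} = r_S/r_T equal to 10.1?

S_{S/T} = (k₁/k₂)·C_R ⇒ C_R = S·k₂/k₁.
= 10.1×0.155/0.152 = 10.3 mol/L.

10.3 mol/L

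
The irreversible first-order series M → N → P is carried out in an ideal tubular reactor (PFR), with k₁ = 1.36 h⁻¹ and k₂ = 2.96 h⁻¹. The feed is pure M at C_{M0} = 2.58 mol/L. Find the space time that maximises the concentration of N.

For first-order series the maximum of C_N occurs at τ_opt = ln(k₂/k₁)/(k₂−k₁).
= ln(2.96/1.36)/(2.96−1.36) = ln(2.176)/1.600 = 0.7777/1.600 = 0.486 h.

0.486 h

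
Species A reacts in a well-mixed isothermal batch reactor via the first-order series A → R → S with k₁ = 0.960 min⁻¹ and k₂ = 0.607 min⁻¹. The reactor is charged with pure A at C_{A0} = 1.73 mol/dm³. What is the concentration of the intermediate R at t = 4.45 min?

0.250 mol/dm³

For first-order series with pure A initially, C_R(t) = k₁C_{A0}/(k₂−k₁)·(e^(−k₁t) − e^(−k₂t)).
e^(−k₁t) = e^(−0.960×4.45) = e^(−4.272) = 0.01395; e^(−k₂t) = e^(−2.701) = 0.06713.
C_R = 0.960×1.73/(0.607−0.960) × (0.01395−0.06713) = (-4.705)×(-0.05317) = 0.2502 mol/dm³.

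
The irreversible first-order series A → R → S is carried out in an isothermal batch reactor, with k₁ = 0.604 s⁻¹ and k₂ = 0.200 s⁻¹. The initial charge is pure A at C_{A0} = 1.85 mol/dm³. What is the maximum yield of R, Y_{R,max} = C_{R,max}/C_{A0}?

Evaluating C_R at t_opt = ln(k₂/k₁)/(k₂−k₁) gives C_{R,max}/C_{A0} = (k₁/k₂)^[k₂/(k₂−k₁)].
= (0.604/0.200)^(0.200/(0.200−0.604)) = (3.020)^(-0.4950) = 0.5786.

0.579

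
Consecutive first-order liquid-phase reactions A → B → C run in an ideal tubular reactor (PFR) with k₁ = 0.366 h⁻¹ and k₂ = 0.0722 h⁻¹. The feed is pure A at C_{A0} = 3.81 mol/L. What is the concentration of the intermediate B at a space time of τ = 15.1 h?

For first-order series with pure A initially, C_B(τ) = k₁C_{A0}/(k₂−k₁)·(e^(−k₁τ) − e^(−k₂τ)).
e^(−k₁τ) = e^(−0.366×15.1) = e^(−5.527) = 0.003979; e^(−k₂τ) = e^(−1.090) = 0.3361.
C_B = 0.366×3.81/(0.0722−0.366) × (0.003979−0.3361) = (-4.746)×(-0.3322) = 1.577 mol/L.

1.58 mol/L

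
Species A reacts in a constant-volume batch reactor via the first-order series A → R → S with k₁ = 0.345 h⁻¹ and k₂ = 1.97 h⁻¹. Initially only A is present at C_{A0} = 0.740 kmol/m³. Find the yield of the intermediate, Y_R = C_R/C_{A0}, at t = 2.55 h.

For first-order series with pure A initially, C_R(t) = k₁C_{A0}/(k₂−k₁)·(e^(−k₁t) − e^(−k₂t)).
e^(−k₁t) = e^(−0.345×2.55) = e^(−0.8797) = 0.4149; e^(−k₂t) = e^(−5.023) = 0.006581.
C_R = 0.345×0.740/(1.97−0.345) × (0.4149−0.006581) = 0.1571×0.4083 = 0.06415 kmol/m³.
Y_R = C_R/C_{A0} = 0.06415/0.740 = 0.0867.

0.0867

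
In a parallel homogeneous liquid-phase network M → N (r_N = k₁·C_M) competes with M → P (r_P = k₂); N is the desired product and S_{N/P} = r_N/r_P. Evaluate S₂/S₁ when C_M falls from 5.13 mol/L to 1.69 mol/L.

0.329

S_{N/P} = (k₁/k₂)·C_M, so S₂/S₁ = (C_{M,2}/C_{M,1}).
= 1.69/5.13 = 0.329.
Selectivity toward N falls as C_M falls — high-concentration operation is favoured.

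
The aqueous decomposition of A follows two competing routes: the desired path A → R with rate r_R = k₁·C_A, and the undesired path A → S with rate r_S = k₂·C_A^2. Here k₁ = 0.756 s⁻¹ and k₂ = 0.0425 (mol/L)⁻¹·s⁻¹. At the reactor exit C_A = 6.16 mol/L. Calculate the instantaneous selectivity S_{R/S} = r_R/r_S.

2.89

S_{R/S} = r_R/r_S = (k₁·C_A)/(k₂·C_A^2) = (k₁/k₂)·C_A⁻¹.
= (0.756×6.160) / (0.0425×6.160^2) = 4.657/1.613 = 2.89.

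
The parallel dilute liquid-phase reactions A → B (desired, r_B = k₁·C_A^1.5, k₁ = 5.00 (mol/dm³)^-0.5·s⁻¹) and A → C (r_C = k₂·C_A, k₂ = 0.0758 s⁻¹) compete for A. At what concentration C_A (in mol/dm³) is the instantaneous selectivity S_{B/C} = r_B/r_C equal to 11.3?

0.0293 mol/dm³

S_{B/C} = (k₁/k₂)·C_A^0.5 ⇒ C_A = (S·k₂/k₁)^(2).
= (11.3×0.0758/5.00)^(2) = (0.1713)^(2) = 0.0293 mol/dm³.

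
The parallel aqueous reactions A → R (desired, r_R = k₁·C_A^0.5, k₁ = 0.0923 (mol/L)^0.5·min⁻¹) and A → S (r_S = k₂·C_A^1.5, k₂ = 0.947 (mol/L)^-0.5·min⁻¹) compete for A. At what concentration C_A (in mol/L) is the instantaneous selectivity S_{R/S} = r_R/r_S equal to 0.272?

0.358 mol/L

S_{R/S} = (k₁/k₂)·C_A⁻¹ ⇒ C_A = (S·k₂/k₁)^(-1).
= (0.272×0.947/0.0923)^(-1) = (2.791)^(-1) = 0.358 mol/L.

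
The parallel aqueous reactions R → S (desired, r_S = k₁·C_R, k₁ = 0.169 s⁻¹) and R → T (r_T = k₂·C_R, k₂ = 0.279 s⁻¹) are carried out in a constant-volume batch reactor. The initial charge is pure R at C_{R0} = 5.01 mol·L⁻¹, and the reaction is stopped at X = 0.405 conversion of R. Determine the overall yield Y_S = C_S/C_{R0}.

0.153

C_R = C_{R0}(1−X) = 2.981 mol·L⁻¹.
Both paths are first order in R, so the instantaneous fraction to S is constant: dC_S/d(−C_R) = k₁/(k₁+k₂) = 0.3772.
C_S = 0.3772·(C_{R0}−C_R) = 0.3772×2.029 = 0.765 mol·L⁻¹.
Y_S = C_S/C_{R0} = 0.7654/5.01 = 0.153.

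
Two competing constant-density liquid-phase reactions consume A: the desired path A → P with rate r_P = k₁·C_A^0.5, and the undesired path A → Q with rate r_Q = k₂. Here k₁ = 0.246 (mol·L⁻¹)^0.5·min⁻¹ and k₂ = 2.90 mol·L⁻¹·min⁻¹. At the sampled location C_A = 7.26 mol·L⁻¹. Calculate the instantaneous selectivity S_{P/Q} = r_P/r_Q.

0.229

S_{P/Q} = r_P/r_Q = (k₁·C_A^0.5)/(k₂) = (k₁/k₂)·C_A^0.5.
= (0.246×7.260^0.5) / (2.90) = 0.6628/2.900 = 0.229.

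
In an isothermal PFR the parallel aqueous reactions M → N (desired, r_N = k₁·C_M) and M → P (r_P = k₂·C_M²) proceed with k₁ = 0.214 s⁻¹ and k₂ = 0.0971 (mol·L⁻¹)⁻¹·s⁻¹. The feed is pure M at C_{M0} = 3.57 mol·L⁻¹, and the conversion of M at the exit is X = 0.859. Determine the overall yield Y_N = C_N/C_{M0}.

C_M = C_{M0}(1−X) = 0.5034 mol·L⁻¹.
Along a PFR/batch, dC_N/dC_M = −r_N/(r_N+r_P) = −k₁/(k₁+k₂·C_M).
Integrating from C_{M0} to C_M: C_N = (0.214/0.0971)·ln[(0.214+0.0971·3.57)/(0.214+0.0971·0.503)] = 2.204·ln(0.5606/0.2629) = 1.669 mol·L⁻¹.
Y_N = C_N/C_{M0} = 1.669/3.57 = 0.468.

0.468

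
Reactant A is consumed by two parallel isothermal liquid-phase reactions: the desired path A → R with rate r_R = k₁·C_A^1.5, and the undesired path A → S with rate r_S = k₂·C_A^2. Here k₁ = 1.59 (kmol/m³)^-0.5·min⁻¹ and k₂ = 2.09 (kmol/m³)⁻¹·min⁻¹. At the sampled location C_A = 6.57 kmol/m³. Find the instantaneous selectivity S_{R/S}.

0.297

S_{R/S} = r_R/r_S = (k₁·C_A^1.5)/(k₂·C_A^2) = (k₁/k₂)·C_A^-0.5.
= (1.59×6.570^1.5) / (2.09×6.570^2) = 26.78/90.21 = 0.297.
The undesired path is higher order in A, so low C_A (CSTR or dilute feed) favours R.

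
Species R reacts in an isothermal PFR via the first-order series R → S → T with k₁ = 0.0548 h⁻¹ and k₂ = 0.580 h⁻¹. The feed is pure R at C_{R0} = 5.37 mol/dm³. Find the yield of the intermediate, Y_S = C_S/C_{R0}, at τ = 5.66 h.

The intermediate concentration in a first-order A→B→C sequence is C_S = k₁C_{R0}(e^(−k₁τ) − e^(−k₂τ))/(k₂−k₁).
e^(−k₁τ) = e^(−0.0548×5.66) = e^(−0.3102) = 0.7333; e^(−k₂τ) = e^(−3.283) = 0.03752.
C_S = 0.0548×5.37/(0.580−0.0548) × (0.7333−0.03752) = 0.5603×0.6958 = 0.3899 mol/dm³.
Y_S = C_S/C_{R0} = 0.3899/5.37 = 0.0726.

0.0726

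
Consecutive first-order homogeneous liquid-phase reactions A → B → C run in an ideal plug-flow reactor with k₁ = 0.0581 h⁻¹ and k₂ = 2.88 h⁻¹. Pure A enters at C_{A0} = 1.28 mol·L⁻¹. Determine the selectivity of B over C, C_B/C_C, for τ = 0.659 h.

0.803

For first-order series with pure A initially, C_B(τ) = k₁C_{A0}/(k₂−k₁)·(e^(−k₁τ) − e^(−k₂τ)).
e^(−k₁τ) = e^(−0.0581×0.659) = e^(−0.03829) = 0.9624; e^(−k₂τ) = e^(−1.898) = 0.1499.
C_B = 0.0581×1.28/(2.88−0.0581) × (0.9624−0.1499) = 0.02635×0.8126 = 0.02141 mol·L⁻¹.
C_A = C_{A0}e^(−k₁τ) = 1.232 mol·L⁻¹, so C_C = C_{A0}−C_A−C_B = 0.02667 mol·L⁻¹; C_B/C_C = 0.803.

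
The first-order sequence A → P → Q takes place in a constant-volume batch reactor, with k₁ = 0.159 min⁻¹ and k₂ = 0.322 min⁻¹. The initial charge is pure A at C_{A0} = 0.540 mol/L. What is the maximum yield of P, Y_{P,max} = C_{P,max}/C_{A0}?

For a first-order series the maximum intermediate yield is C_{P,max}/C_{A0} = (k₁/k₂)^[k₂/(k₂−k₁)].
= (0.159/0.322)^(0.322/(0.322−0.159)) = (0.4938)^(1.975) = 0.2481.

0.248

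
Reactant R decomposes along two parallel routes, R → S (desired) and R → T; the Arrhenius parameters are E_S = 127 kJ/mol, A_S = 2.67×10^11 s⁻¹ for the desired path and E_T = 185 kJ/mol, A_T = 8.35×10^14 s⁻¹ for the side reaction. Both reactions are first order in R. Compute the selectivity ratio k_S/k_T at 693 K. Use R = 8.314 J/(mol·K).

Since both paths have the same order in R, the concentration cancels and S_{S/T} = k_S/k_T = (A_S/A_T)·exp[(E_T−E_S)/(RT)].
(E_T−E_S)/(RT) = (185−127)×10³/(8.314×693) = 58000/5762 = 10.07.
k_S/k_T = (2.67×10^11/8.35×10^14)·exp(10.07) = 3.198×10^-4 × 23544 = 7.53.

7.53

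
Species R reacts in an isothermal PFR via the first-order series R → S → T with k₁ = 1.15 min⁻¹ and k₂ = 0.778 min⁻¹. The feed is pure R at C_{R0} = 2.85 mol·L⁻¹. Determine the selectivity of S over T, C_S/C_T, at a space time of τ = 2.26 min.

0.486

Solving the coupled first-order balances gives C_S(τ) = [k₁/(k₂−k₁)]·C_{R0}·(e^(−k₁τ) − e^(−k₂τ)).
e^(−k₁τ) = e^(−1.15×2.26) = e^(−2.599) = 0.07435; e^(−k₂τ) = e^(−1.758) = 0.1723.
C_S = 1.15×2.85/(0.778−1.15) × (0.07435−0.1723) = (-8.810)×(-0.09799) = 0.8634 mol·L⁻¹.
C_R = C_{R0}e^(−k₁τ) = 0.2119 mol·L⁻¹, so C_T = C_{R0}−C_R−C_S = 1.775 mol·L⁻¹; C_S/C_T = 0.486.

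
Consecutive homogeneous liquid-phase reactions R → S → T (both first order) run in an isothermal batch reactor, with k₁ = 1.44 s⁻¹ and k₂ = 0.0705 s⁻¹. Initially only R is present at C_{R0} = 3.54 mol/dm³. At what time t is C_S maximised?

2.20 s

For first-order series the maximum of C_S occurs at t_opt = ln(k₂/k₁)/(k₂−k₁).
= ln(0.0705/1.44)/(0.0705−1.44) = ln(0.04896)/-1.369 = -3.017/-1.369 = 2.20 s.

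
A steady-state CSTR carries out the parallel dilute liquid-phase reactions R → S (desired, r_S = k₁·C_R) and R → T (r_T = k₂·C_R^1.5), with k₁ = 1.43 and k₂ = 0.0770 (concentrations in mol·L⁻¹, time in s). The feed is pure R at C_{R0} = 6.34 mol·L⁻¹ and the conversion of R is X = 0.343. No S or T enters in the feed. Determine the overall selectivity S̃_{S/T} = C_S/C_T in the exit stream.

Exit C_R = C_{R0}(1−X) = 6.34×0.657 = 4.165 mol·L⁻¹.
Rates in a CSTR are evaluated at the outlet concentration: r_S = 1.43×4.165 = 5.956, r_T = 0.0770×4.165^1.5 = 0.6546.
Overall selectivity = C_S/C_T = r_Sτ/(r_Tτ) = r_S/r_T = 9.10.

9.10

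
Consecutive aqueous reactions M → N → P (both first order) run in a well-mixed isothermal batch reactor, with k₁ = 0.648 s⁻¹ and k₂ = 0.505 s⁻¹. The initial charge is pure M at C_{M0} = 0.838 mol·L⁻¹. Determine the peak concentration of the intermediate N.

0.347 mol·L⁻¹

For a first-order series the maximum intermediate yield is C_{N,max}/C_{M0} = (k₁/k₂)^[k₂/(k₂−k₁)].
= (0.648/0.505)^(0.505/(0.505−0.648)) = (1.283)^(-3.531) = 0.4146.
C_{N,max} = 0.4146×0.838 = 0.347 mol·L⁻¹.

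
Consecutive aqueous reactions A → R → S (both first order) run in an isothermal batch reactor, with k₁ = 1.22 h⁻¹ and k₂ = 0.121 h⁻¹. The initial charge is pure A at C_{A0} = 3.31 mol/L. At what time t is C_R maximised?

2.10 h

The intermediate peaks when r₁ = r₂, i.e. k₁e^(−k₁t) = k₂e^(−k₂t), giving t_opt = ln(k₂/k₁)/(k₂−k₁).
= ln(0.121/1.22)/(0.121−1.22) = ln(0.09918)/-1.099 = -2.311/-1.099 = 2.10 h.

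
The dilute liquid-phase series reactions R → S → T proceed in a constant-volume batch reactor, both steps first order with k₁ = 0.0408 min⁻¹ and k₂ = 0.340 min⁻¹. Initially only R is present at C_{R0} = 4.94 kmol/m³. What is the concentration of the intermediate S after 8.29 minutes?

0.440 kmol/m³

Solving the coupled first-order balances gives C_S(t) = [k₁/(k₂−k₁)]·C_{R0}·(e^(−k₁t) − e^(−k₂t)).
e^(−k₁t) = e^(−0.0408×8.29) = e^(−0.3382) = 0.7130; e^(−k₂t) = e^(−2.819) = 0.05969.
C_S = 0.0408×4.94/(0.340−0.0408) × (0.7130−0.05969) = 0.6736×0.6533 = 0.4401 kmol/m³.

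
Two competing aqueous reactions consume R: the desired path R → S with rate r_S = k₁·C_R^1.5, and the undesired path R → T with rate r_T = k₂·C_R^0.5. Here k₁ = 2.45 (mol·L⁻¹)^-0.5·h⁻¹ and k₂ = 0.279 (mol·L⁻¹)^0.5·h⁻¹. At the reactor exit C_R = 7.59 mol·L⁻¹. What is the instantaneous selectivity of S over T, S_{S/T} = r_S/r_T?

S_{S/T} = r_S/r_T = (k₁·C_R^1.5)/(k₂·C_R^0.5) = (k₁/k₂)·C_R.
= (2.45×7.590^1.5) / (0.279×7.590^0.5) = 51.23/0.7686 = 66.7.
Since the desired path is higher order in R, keeping C_R high (PFR or concentrated feed) favours S.

66.7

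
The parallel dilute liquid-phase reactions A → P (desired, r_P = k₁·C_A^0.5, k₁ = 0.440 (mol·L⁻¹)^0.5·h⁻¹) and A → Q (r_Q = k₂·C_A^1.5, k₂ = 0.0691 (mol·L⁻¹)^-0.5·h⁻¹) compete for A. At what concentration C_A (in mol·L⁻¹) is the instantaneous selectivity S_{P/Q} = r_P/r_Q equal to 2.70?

S_{P/Q} = (k₁/k₂)·C_A⁻¹ ⇒ C_A = (S·k₂/k₁)^(-1).
= (2.70×0.0691/0.440)^(-1) = (0.4240)^(-1) = 2.36 mol·L⁻¹.

2.36 mol·L⁻¹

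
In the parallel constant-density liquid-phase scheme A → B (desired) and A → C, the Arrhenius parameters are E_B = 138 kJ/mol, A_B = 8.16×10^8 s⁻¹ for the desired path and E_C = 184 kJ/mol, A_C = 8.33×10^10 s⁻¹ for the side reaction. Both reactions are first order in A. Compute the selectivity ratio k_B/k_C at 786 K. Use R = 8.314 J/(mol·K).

11.2

With equal orders, S_{B/C} = k_B/k_C = (A_B/A_C)·exp[(E_C−E_B)/(RT)].
(E_C−E_B)/(RT) = (184−138)×10³/(8.314×786) = 46000/6535 = 7.039.
k_B/k_C = (8.16×10^8/8.33×10^10)·exp(7.039) = 0.009796 × 1141 = 11.2.
Since E_B < E_C, lowering the temperature improves selectivity toward B.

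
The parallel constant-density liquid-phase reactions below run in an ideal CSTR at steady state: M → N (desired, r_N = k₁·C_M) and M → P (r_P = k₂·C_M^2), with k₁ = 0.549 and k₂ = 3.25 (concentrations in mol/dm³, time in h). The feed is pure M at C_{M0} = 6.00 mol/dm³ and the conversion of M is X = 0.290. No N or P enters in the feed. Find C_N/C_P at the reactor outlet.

0.0397

Exit C_M = C_{M0}(1−X) = 6.00×0.710 = 4.260 mol/dm³.
A CSTR operates uniformly at the exit composition, giving r_N = 2.339 and r_P = 58.98 (each k·C_M^n at C_M = 4.260).
Overall selectivity = C_N/C_P = r_Nτ/(r_Pτ) = r_N/r_P = 0.0397.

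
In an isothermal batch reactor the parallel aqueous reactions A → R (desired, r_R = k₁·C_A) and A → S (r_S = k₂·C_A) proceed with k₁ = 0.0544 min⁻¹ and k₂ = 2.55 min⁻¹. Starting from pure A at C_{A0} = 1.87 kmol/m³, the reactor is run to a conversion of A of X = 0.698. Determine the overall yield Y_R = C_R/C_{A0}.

C_A = C_{A0}(1−X) = 0.5647 kmol/m³.
Both paths are first order in A, so the instantaneous fraction to R is constant: dC_R/d(−C_A) = k₁/(k₁+k₂) = 0.02089.
C_R = 0.02089·(C_{A0}−C_A) = 0.02089×1.305 = 0.0273 kmol/m³.
Y_R = C_R/C_{A0} = 0.02726/1.87 = 0.0146.

0.0146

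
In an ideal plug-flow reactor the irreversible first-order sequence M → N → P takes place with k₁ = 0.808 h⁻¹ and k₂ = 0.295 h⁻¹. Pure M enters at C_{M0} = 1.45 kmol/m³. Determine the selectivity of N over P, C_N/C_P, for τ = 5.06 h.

0.500

Solving the coupled first-order balances gives C_N(τ) = [k₁/(k₂−k₁)]·C_{M0}·(e^(−k₁τ) − e^(−k₂τ)).
e^(−k₁τ) = e^(−0.808×5.06) = e^(−4.088) = 0.01676; e^(−k₂τ) = e^(−1.493) = 0.2248.
C_N = 0.808×1.45/(0.295−0.808) × (0.01676−0.2248) = (-2.284)×(-0.2080) = 0.4750 kmol/m³.
C_M = C_{M0}e^(−k₁τ) = 0.02431 kmol/m³, so C_P = C_{M0}−C_M−C_N = 0.9507 kmol/m³; C_N/C_P = 0.500.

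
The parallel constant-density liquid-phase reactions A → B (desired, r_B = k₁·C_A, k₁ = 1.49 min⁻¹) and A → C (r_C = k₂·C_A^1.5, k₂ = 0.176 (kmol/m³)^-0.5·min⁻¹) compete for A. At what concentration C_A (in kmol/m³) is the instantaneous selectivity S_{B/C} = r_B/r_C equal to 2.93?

S_{B/C} = (k₁/k₂)·C_A^-0.5 ⇒ C_A = (S·k₂/k₁)^(-2).
= (2.93×0.176/1.49)^(-2) = (0.3461)^(-2) = 8.35 kmol/m³.

8.35 kmol/m³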